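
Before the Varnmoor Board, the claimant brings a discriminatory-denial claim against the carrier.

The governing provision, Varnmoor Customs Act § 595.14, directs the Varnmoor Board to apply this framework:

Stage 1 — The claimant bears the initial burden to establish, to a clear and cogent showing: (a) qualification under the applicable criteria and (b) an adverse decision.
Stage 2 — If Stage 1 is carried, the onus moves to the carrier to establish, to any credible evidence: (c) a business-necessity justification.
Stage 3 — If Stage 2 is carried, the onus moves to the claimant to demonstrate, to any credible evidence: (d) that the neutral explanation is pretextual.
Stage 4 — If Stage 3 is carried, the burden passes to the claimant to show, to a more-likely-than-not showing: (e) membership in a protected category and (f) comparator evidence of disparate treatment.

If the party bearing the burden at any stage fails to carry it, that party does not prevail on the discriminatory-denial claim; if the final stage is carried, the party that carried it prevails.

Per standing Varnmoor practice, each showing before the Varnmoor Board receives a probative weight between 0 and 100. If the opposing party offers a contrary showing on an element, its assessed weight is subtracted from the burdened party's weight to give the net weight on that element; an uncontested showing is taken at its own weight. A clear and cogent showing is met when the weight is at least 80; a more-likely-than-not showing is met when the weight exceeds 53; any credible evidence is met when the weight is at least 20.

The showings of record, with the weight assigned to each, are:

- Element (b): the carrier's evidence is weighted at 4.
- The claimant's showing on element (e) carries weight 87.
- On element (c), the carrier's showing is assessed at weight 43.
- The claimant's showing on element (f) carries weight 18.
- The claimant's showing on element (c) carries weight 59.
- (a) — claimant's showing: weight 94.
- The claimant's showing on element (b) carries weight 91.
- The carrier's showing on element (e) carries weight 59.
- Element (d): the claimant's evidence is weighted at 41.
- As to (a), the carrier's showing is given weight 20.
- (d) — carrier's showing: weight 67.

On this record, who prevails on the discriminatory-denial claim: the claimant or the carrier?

carrier

Stage 1 (claimant, a clear and cogent showing, weight is at least 80): (a) net 94−20=74 < 80 — fails; (b) net 91−4=87 ≥ 80 — meets.
  Stage 1 not carried; the claimant fails its burden.
The analysis ends at Stage 1; the carrier prevails.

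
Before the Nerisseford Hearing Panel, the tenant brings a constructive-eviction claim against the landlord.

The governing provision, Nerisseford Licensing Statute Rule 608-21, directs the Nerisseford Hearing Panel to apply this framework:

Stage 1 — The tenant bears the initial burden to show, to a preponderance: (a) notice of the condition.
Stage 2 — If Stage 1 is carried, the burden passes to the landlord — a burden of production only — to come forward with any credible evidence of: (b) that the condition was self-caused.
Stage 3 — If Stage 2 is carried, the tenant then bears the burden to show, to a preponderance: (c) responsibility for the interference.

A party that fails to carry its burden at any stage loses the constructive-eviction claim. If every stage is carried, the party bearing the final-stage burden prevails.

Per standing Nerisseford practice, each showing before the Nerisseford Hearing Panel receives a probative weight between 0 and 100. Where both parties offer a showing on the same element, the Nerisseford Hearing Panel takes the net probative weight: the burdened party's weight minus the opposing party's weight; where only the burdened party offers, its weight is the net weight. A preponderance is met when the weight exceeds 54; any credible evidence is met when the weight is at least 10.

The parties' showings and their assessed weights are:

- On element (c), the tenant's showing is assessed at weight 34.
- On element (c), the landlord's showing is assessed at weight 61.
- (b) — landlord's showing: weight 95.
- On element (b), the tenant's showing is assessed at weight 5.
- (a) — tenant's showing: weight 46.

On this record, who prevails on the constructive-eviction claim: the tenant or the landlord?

landlord

Stage 1 (tenant, a preponderance, weight exceeds 54): (a) 46 ≤ 54 — fails.
  Not every element is met, so the tenant fails to carry Stage 1.
The analysis ends at Stage 1; the landlord prevails.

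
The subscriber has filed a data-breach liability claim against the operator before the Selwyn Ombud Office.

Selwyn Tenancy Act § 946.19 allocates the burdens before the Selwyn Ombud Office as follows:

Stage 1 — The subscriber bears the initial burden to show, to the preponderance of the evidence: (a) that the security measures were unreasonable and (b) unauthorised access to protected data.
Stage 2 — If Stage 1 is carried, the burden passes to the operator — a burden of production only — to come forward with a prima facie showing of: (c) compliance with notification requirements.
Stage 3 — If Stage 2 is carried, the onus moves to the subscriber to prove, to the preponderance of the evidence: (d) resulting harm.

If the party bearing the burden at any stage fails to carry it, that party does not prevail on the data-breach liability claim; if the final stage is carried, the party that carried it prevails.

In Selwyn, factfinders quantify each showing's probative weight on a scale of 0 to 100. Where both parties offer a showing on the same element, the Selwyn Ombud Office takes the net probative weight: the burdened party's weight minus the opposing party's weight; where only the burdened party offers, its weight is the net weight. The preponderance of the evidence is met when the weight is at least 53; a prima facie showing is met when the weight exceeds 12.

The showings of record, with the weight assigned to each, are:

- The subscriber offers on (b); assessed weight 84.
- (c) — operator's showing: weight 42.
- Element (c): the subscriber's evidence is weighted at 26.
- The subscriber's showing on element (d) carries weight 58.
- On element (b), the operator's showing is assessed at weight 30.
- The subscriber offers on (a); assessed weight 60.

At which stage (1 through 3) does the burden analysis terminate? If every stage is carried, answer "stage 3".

stage 3

Stage 1 — burden on subscriber; standard: the preponderance of the evidence (weight is at least 53).
    (a): 60 ≥ 53 [met]
    (b): 84 − 30 = 54 ≥ 53 [met]
  Stage 1 is satisfied; the onus moves to the operator.
Stage 2 — burden on operator; standard: a prima facie showing (weight exceeds 12).
    (c): 42 − 26 = 16 > 12 [met]
  The operator carries Stage 2; the subscriber now bears the burden.
Stage 3 — burden on subscriber; standard: the preponderance of the evidence (weight is at least 53).
    (d): 58 ≥ 53 [met]
  Stage 3 carried; the final stage is satisfied.
Every stage carried; the subscriber prevails.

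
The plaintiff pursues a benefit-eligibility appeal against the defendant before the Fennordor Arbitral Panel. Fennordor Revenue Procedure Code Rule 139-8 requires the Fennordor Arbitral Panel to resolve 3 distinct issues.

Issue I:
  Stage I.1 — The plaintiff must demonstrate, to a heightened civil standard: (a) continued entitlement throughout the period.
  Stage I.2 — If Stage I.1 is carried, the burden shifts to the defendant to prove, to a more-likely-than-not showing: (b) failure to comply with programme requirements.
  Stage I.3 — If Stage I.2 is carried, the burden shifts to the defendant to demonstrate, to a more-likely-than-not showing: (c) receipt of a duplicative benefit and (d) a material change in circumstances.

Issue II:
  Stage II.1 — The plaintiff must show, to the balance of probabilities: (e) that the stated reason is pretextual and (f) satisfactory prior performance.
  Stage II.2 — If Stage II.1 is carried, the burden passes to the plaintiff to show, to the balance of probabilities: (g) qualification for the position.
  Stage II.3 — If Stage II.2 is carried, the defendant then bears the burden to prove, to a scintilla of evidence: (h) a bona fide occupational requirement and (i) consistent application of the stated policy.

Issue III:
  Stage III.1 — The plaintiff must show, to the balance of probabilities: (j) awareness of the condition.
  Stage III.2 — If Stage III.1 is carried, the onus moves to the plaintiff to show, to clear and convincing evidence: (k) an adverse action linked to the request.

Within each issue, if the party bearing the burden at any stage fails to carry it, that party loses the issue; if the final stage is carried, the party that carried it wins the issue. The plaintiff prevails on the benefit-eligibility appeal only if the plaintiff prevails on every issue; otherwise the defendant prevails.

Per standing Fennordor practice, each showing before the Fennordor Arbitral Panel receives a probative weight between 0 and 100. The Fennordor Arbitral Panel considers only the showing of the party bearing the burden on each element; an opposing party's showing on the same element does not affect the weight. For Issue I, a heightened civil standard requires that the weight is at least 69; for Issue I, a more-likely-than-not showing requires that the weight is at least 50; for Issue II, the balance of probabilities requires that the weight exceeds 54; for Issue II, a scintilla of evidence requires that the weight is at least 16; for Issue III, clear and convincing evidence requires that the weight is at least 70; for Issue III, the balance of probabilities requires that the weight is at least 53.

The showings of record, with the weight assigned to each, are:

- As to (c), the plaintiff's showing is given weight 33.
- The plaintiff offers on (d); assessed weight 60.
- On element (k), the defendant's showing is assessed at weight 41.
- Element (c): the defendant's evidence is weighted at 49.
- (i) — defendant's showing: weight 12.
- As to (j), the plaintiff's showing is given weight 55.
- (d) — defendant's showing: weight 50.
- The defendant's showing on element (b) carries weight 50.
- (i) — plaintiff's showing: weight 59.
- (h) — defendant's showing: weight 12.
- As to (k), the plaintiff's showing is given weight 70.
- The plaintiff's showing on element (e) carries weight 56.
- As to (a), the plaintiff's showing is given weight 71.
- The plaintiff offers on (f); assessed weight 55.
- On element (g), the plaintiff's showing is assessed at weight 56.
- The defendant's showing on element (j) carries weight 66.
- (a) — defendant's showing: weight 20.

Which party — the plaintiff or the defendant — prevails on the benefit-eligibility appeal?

plaintiff

— Issue I —
Stage I.1 — burden on plaintiff; standard: a heightened civil standard (weight is at least 69).
    (a): 71 (defendant's 20 disregarded) ≥ 69 [met]
  Stage I.1 is satisfied; the onus moves to the defendant.
Stage I.2 — burden on defendant; standard: a more-likely-than-not showing (weight is at least 50).
    (b): 50 ≥ 50 [met]
  Stage I.2 carried; the burden remains with the defendant.
Stage I.3 — burden on defendant; standard: a more-likely-than-not showing (weight is at least 50).
    (c): 49 (plaintiff's 33 disregarded) < 50 [not met]
    (d): 50 (plaintiff's 60 disregarded) ≥ 50 [met]
  Stage I.3 not carried; the defendant fails its burden.
The analysis ends at Stage I.3; the plaintiff prevails on this issue.
— Issue II —
Stage II.1 — burden on plaintiff; standard: the balance of probabilities (weight exceeds 54).
    (e): 56 > 54 [met]
    (f): 55 > 54 [met]
  Stage II.1 carried; the burden remains with the plaintiff.
Stage II.2 — burden on plaintiff; standard: the balance of probabilities (weight exceeds 54).
    (g): 56 > 54 [met]
  The plaintiff carries Stage II.2; the defendant now bears the burden.
Stage II.3 — burden on defendant; standard: a scintilla of evidence (weight is at least 16).
    (h): 12 < 16 [not met]
    (i): 12 (plaintiff's 59 disregarded) < 16 [not met]
  Not every element is met, so the defendant fails to carry Stage II.3.
The plaintiff prevails on this issue.
— Issue III —
Stage III.1 — burden on plaintiff; standard: the balance of probabilities (weight is at least 53).
    (j): 55 (defendant's 66 disregarded) ≥ 53 [met]
  Stage III.1 carried; the burden remains with the plaintiff.
Stage III.2 — burden on plaintiff; standard: clear and convincing evidence (weight is at least 70).
    (k): 70 (defendant's 41 disregarded) ≥ 70 [met]
  All elements met at the final stage.
All stages carried — the plaintiff prevails on this issue.
Per-issue: Issue I → plaintiff; Issue II → plaintiff; Issue III → plaintiff. The plaintiff must prevail on every issue; overall, the plaintiff prevails.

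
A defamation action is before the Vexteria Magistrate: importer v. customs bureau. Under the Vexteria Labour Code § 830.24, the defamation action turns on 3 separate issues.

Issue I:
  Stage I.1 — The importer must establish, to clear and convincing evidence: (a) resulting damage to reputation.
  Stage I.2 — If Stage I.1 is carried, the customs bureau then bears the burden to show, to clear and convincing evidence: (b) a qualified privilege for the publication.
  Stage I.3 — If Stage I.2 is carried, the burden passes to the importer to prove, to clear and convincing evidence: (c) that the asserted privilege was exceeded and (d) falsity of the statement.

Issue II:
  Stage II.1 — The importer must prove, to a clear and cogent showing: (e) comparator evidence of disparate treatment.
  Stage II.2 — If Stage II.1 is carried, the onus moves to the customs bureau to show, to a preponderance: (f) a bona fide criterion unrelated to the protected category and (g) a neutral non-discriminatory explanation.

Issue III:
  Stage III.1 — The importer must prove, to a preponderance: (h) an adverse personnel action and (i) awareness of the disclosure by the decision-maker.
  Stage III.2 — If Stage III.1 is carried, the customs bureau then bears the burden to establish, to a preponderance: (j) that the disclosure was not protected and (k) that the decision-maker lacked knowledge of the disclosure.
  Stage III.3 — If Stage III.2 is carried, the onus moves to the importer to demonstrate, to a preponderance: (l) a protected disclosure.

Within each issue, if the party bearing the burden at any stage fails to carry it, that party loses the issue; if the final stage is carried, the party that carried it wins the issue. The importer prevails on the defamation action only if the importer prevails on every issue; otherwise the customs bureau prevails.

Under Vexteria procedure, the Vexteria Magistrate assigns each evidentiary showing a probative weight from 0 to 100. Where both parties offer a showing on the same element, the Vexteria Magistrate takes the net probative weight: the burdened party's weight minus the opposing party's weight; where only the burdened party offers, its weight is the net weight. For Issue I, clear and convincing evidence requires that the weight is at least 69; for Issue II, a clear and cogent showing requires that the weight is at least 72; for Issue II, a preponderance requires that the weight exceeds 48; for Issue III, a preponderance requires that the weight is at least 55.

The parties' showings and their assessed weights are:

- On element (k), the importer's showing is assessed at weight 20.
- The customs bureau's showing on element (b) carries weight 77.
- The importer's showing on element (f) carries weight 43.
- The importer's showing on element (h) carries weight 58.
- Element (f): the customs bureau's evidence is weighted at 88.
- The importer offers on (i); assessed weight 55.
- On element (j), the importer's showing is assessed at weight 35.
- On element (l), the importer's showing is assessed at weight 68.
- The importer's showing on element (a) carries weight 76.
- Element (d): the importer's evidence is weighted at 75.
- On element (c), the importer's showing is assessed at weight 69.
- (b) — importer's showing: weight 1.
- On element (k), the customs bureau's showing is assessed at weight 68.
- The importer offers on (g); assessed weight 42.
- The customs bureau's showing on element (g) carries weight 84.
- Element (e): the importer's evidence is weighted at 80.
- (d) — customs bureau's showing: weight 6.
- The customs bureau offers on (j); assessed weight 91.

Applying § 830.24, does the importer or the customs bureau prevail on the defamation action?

— Issue I —
Stage I.1 — burden on importer; standard: clear and convincing evidence (weight is at least 69).
    (a): 76 ≥ 69 [met]
  Stage I.1 is satisfied; the onus moves to the customs bureau.
Stage I.2 — burden on customs bureau; standard: clear and convincing evidence (weight is at least 69).
    (b): 77 − 1 = 76 ≥ 69 [met]
  Stage I.2 is satisfied; the onus moves to the importer.
Stage I.3 — burden on importer; standard: clear and convincing evidence (weight is at least 69).
    (c): 69 ≥ 69 [met]
    (d): 75 − 6 = 69 ≥ 69 [met]
  Stage I.3 carried; the final stage is satisfied.
All stages carried — the importer prevails on this issue.
— Issue II —
Stage II.1 (importer, a clear and cogent showing, weight is at least 72): (e) 80 ≥ 72 — meets.
  Stage II.1 carried; the burden shifts to the customs bureau.
Stage II.2 (customs bureau, a preponderance, weight exceeds 48): (f) net 88−43=45 ≤ 48 — fails; (g) net 84−42=42 ≤ 48 — fails.
  The customs bureau does not carry Stage II.2.
So the importer prevails on this issue.
— Issue III —
At Stage III.1 the importer must meet a preponderance (weight is at least 55): on (h) the weight is 58, ≥ 55, so (h) meets the standard; on (i) the weight is 55, ≥ 55, so (i) meets the standard.
  Stage III.1 is satisfied; the onus moves to the customs bureau.
At Stage III.2 the customs bureau must meet a preponderance (weight is at least 55): on (j) the weight is 91 less the opposing 35 gives net 56, ≥ 55, so (j) meets the standard; on (k) the weight is 68 less the opposing 20 gives net 48, < 55, so (k) does not meet the standard.
  Stage III.2 not carried; the customs bureau fails its burden.
So the importer prevails on this issue.
Per-issue: Issue I → importer; Issue II → importer; Issue III → importer. The importer must prevail on every issue; overall, the importer prevails.

importer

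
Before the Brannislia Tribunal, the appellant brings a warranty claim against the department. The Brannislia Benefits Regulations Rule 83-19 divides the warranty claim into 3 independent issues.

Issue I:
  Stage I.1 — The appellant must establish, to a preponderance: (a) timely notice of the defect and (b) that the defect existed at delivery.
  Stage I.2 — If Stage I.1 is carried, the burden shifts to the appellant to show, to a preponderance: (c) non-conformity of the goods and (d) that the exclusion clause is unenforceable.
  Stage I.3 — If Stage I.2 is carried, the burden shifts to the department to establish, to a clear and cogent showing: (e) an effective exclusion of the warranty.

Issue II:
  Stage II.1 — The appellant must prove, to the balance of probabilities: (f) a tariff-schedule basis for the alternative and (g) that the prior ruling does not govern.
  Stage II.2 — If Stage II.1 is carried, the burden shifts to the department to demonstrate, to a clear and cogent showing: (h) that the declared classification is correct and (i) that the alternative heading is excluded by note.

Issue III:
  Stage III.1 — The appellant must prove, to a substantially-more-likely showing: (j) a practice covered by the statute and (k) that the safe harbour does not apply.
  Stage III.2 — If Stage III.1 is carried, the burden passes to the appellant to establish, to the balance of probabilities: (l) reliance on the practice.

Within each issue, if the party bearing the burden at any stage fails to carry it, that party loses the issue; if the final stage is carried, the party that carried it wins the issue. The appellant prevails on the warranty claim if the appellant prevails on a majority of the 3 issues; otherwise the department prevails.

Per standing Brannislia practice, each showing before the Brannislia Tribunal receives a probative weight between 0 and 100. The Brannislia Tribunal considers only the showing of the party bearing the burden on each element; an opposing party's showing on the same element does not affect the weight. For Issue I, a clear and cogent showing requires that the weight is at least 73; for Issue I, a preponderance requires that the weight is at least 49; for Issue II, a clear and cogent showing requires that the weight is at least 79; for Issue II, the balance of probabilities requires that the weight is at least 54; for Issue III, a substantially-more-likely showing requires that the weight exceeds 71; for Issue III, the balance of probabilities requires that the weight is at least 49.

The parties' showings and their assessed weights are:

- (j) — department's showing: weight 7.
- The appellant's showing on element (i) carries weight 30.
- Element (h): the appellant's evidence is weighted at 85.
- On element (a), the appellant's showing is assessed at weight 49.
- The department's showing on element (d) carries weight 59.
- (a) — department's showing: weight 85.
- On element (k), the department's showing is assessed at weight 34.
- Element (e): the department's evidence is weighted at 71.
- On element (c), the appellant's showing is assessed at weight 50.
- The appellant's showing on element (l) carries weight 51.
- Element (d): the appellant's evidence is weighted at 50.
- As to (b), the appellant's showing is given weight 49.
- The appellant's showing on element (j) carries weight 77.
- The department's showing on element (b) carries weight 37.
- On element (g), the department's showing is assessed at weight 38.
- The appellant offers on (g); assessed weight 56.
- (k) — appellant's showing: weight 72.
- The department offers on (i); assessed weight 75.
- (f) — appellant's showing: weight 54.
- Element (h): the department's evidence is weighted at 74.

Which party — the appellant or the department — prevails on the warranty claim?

appellant

— Issue I —
Stage I.1 — burden on appellant; standard: a preponderance (weight is at least 49).
    (a): 49 (department's 85 disregarded) ≥ 49 [met]
    (b): 49 (department's 37 disregarded) ≥ 49 [met]
  Stage I.1 is satisfied; the appellant continues to bear the burden.
Stage I.2 — burden on appellant; standard: a preponderance (weight is at least 49).
    (c): 50 ≥ 49 [met]
    (d): 50 (department's 59 disregarded) ≥ 49 [met]
  Stage I.2 carried; the burden shifts to the department.
Stage I.3 — burden on department; standard: a clear and cogent showing (weight is at least 73).
    (e): 71 < 73 [not met]
  The department does not carry Stage I.3.
The appellant prevails on this issue.
— Issue II —
At Stage II.1 the appellant must meet the balance of probabilities (weight is at least 54): on (f) the weight is 54, ≥ 54, so (f) meets the standard; on (g) the weight is 56 (the department's 38 is given no effect), which does reach 54, so (g) meets the standard.
  The appellant carries Stage II.1; the department now bears the burden.
At Stage II.2 the department must meet a clear and cogent showing (weight is at least 79): on (h) the weight is 74 (the appellant's 85 is given no effect), < 79, so (h) does not meet the standard; on (i) the weight is 75 (the appellant's 30 is given no effect), < 79, so (i) does not meet the standard.
  The department does not carry Stage II.2.
The appellant prevails on this issue.
— Issue III —
Stage III.1 (appellant, a substantially-more-likely showing, weight exceeds 71): (j) 77 (department's 7 disregarded) > 71 — meets; (k) 72 (department's 34 disregarded) > 71 — meets.
  Stage III.1 is satisfied; the appellant continues to bear the burden.
Stage III.2 (appellant, the balance of probabilities, weight is at least 49): (l) 51 ≥ 49 — meets.
  Stage III.2 carried; the final stage is satisfied.
Every stage carried; the appellant prevails on this issue.
Per-issue: Issue I → appellant; Issue II → appellant; Issue III → appellant. The appellant must prevail on a majority of issues; overall, the appellant prevails.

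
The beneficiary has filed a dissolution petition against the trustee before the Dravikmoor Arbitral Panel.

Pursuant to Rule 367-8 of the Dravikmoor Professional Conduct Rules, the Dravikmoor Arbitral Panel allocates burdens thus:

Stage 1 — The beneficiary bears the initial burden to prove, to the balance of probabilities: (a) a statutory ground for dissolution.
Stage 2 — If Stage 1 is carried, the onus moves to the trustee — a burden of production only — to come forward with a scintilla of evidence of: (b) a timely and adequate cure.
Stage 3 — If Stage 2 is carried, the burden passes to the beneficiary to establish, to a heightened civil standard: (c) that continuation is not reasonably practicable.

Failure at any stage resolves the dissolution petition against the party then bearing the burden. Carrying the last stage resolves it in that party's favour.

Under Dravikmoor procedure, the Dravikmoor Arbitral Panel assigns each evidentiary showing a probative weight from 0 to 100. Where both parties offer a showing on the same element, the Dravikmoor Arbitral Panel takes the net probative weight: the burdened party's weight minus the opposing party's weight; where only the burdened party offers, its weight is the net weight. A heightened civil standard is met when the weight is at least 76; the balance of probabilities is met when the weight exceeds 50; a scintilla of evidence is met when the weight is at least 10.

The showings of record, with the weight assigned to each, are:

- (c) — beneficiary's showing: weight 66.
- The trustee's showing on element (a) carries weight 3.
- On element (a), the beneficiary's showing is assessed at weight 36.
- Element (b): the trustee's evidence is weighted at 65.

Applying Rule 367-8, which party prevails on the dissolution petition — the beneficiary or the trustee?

Stage 1 (beneficiary, the balance of probabilities, weight exceeds 50): (a) net 36−3=33 ≤ 50 — fails.
  The beneficiary does not carry Stage 1.
The analysis ends at Stage 1; the trustee prevails.

trustee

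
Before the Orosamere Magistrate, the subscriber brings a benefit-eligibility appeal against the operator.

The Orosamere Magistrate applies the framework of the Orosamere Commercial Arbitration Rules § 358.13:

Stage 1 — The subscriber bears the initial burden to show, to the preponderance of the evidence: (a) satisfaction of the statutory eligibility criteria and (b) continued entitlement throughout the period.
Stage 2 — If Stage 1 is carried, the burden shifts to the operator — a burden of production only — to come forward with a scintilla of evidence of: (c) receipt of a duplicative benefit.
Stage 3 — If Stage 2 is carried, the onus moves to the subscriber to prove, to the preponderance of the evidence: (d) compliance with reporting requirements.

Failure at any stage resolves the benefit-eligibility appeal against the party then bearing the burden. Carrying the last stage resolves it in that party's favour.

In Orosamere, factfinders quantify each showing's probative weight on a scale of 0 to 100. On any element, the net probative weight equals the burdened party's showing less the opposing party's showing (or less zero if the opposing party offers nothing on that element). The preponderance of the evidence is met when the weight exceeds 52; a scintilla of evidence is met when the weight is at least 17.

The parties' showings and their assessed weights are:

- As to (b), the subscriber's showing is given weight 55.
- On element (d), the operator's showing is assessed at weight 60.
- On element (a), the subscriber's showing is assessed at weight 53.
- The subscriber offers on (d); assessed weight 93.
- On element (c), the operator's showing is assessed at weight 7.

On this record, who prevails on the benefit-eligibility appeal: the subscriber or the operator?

Stage 1 (subscriber, the preponderance of the evidence, weight exceeds 52): (a) 53 > 52 — meets; (b) 55 > 52 — meets.
  Stage 1 carried; the burden shifts to the operator.
Stage 2 (operator, a scintilla of evidence, weight is at least 17): (c) 7 < 17 — fails.
  Stage 2 not carried; the operator fails its burden.
So the subscriber prevails.

subscriber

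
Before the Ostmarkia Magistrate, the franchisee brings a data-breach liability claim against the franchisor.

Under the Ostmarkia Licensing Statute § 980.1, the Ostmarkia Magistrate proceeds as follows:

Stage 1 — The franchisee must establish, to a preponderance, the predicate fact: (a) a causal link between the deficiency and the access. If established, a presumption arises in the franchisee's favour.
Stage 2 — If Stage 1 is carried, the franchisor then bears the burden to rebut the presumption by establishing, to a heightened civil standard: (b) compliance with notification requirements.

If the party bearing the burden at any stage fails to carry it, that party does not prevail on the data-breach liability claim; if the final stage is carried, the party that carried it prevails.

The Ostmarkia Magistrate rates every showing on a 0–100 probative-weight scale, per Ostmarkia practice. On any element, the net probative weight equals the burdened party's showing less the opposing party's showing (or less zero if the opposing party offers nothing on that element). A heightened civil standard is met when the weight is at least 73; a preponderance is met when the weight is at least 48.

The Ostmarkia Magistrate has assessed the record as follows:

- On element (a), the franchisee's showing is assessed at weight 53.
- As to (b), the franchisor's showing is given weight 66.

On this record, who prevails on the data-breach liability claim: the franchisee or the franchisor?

At Stage 1 the franchisee must meet a preponderance (weight is at least 48): on (a) the weight is 53, ≥ 48, so (a) meets the standard.
  Stage 1 carried; the burden shifts to the franchisor.
At Stage 2 the franchisor must meet a heightened civil standard (weight is at least 73): on (b) the weight is 66, < 73, so (b) does not meet the standard.
  Stage 2 not carried; the franchisor fails its burden.
The analysis ends at Stage 2; the franchisee prevails.

franchisee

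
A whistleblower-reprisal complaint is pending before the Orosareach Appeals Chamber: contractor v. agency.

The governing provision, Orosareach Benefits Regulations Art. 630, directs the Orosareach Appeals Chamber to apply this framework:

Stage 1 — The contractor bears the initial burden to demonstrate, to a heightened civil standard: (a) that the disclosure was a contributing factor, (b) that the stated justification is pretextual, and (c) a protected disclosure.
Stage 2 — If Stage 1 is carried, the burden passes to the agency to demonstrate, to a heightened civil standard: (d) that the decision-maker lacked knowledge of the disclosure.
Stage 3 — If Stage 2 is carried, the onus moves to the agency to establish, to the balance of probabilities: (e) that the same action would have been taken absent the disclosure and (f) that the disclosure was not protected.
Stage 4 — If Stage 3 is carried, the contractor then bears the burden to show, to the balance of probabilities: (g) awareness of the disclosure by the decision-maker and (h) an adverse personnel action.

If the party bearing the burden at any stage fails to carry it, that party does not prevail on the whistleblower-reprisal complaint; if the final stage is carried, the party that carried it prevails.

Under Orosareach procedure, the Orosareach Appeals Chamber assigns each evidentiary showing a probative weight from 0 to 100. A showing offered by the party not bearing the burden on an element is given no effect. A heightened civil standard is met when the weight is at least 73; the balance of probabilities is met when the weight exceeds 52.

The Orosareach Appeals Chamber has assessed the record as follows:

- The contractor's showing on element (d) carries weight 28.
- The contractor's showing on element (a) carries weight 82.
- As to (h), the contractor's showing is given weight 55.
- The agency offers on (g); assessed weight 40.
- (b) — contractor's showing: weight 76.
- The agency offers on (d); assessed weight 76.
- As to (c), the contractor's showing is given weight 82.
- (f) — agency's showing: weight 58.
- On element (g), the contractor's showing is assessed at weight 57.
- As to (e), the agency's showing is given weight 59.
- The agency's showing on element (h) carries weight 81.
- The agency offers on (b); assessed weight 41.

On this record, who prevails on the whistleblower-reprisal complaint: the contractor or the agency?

At Stage 1 the contractor must meet a heightened civil standard (weight is at least 73): on (a) the weight is 82, ≥ 73, so (a) meets the standard; on (b) the weight is 76 (the agency's 41 is given no effect), ≥ 73, so (b) meets the standard; on (c) the weight is 82, ≥ 73, so (c) meets the standard.
  Stage 1 carried; the burden shifts to the agency.
At Stage 2 the agency must meet a heightened civil standard (weight is at least 73): on (d) the weight is 76 (the contractor's 28 is given no effect), ≥ 73, so (d) meets the standard.
  All elements met. The agency retains the burden for Stage 3.
At Stage 3 the agency must meet the balance of probabilities (weight exceeds 52): on (e) the weight is 59, which does exceed 52, so (e) meets the standard; on (f) the weight is 58, which does exceed 52, so (f) meets the standard.
  All elements met. The burden passes to the contractor.
At Stage 4 the contractor must meet the balance of probabilities (weight exceeds 52): on (g) the weight is 57 (the agency's 40 is given no effect), which does exceed 52, so (g) meets the standard; on (h) the weight is 55 (the agency's 81 is given no effect), which does exceed 52, so (h) meets the standard.
  Stage 4 carried; the final stage is satisfied.
With every stage satisfied, the contractor prevails.

contractor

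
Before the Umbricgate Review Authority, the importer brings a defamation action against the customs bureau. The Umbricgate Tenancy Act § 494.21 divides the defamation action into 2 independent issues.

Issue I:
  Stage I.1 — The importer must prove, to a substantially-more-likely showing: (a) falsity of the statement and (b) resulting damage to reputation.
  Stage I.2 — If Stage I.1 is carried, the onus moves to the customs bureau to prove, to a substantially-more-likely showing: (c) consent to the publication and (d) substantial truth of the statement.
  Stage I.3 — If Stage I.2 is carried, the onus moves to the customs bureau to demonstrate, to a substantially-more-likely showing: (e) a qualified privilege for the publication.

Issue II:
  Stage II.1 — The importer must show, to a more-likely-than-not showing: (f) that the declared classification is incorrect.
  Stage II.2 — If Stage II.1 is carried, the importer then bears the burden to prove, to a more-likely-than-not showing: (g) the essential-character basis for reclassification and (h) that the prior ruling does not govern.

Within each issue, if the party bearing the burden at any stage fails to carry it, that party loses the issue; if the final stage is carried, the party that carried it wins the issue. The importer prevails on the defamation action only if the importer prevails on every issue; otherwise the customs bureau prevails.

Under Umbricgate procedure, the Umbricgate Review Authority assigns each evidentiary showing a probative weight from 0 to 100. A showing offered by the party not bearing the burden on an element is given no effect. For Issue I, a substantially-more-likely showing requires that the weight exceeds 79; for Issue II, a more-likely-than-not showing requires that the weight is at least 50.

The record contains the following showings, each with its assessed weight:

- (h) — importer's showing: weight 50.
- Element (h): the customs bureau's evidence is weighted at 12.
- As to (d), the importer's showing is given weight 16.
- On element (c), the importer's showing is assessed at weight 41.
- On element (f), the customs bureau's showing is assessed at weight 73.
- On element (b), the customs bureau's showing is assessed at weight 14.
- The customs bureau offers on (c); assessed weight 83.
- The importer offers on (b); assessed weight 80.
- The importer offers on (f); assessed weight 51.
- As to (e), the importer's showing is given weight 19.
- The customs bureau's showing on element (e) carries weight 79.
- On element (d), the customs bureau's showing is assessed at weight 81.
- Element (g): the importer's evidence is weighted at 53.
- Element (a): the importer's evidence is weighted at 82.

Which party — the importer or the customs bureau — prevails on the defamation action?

— Issue I —
At Stage I.1 the importer must meet a substantially-more-likely showing (weight exceeds 79): on (a) the weight is 82, which does exceed 79, so (a) meets the standard; on (b) the weight is 80 (the customs bureau's 14 is given no effect), which does exceed 79, so (b) meets the standard.
  Stage I.1 carried; the burden shifts to the customs bureau.
At Stage I.2 the customs bureau must meet a substantially-more-likely showing (weight exceeds 79): on (c) the weight is 83 (the importer's 41 is given no effect), which does exceed 79, so (c) meets the standard; on (d) the weight is 81 (the importer's 16 is given no effect), which does exceed 79, so (d) meets the standard.
  Stage I.2 carried; the burden remains with the customs bureau.
At Stage I.3 the customs bureau must meet a substantially-more-likely showing (weight exceeds 79): on (e) the weight is 79 (the importer's 19 is given no effect), ≤ 79, so (e) does not meet the standard.
  Not every element is met, so the customs bureau fails to carry Stage I.3.
The analysis ends at Stage I.3; the importer prevails on this issue.
— Issue II —
At Stage II.1 the importer must meet a more-likely-than-not showing (weight is at least 50): on (f) the weight is 51 (the customs bureau's 73 is given no effect), which does reach 50, so (f) meets the standard.
  Stage II.1 carried; the burden remains with the importer.
At Stage II.2 the importer must meet a more-likely-than-not showing (weight is at least 50): on (g) the weight is 53, which does reach 50, so (g) meets the standard; on (h) the weight is 50 (the customs bureau's 12 is given no effect), which does reach 50, so (h) meets the standard.
  The importer carries the last stage.
All stages carried — the importer prevails on this issue.
Per-issue: Issue I → importer; Issue II → importer. The importer must prevail on every issue; overall, the importer prevails.

importer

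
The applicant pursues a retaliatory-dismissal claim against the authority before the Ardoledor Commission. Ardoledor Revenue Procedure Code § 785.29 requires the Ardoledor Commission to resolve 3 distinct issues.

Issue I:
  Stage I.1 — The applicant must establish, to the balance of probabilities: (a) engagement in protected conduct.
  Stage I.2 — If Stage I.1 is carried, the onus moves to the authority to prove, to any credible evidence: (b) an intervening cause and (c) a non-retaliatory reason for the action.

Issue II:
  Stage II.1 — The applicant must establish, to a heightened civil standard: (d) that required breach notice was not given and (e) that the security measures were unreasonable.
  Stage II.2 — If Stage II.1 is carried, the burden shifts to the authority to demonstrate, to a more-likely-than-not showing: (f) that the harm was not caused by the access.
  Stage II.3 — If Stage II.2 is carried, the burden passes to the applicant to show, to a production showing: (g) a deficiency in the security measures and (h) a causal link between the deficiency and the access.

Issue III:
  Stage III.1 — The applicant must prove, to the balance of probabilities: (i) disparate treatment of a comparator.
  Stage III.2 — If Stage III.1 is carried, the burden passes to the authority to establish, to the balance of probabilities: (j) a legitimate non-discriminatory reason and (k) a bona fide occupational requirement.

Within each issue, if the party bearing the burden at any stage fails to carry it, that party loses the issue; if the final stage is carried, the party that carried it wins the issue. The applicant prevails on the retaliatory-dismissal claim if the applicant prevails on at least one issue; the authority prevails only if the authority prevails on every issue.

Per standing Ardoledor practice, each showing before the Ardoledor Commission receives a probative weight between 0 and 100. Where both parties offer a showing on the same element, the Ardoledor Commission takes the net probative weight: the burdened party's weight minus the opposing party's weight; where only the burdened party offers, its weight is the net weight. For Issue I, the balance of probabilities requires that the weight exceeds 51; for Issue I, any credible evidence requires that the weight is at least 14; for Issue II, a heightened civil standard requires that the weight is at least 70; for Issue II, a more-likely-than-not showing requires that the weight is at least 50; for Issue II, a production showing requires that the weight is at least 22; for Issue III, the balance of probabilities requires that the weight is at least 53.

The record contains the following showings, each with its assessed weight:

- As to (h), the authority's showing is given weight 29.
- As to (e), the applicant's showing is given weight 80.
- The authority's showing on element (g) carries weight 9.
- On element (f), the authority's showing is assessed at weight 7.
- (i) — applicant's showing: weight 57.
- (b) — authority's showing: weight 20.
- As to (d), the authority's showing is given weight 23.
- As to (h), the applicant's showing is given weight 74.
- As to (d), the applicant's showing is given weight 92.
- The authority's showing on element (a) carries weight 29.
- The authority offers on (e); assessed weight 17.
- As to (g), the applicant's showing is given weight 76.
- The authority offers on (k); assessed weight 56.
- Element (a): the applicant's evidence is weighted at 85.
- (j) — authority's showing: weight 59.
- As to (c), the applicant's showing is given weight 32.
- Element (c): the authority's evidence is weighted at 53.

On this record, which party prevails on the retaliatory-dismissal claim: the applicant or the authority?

authority

— Issue I —
At Stage I.1 the applicant must meet the balance of probabilities (weight exceeds 51): on (a) the weight is 85 less the opposing 29 gives net 56, > 51, so (a) meets the standard.
  Stage I.1 is satisfied; the onus moves to the authority.
At Stage I.2 the authority must meet any credible evidence (weight is at least 14): on (b) the weight is 20, ≥ 14, so (b) meets the standard; on (c) the weight is 53 less the opposing 32 gives net 21, which does reach 14, so (c) meets the standard.
  Stage I.2 carried; the final stage is satisfied.
With every stage satisfied, the authority prevails on this issue.
— Issue II —
Stage II.1 (applicant, a heightened civil standard, weight is at least 70): (d) net 92−23=69 < 70 — fails; (e) net 80−17=63 < 70 — fails.
  Stage II.1 not carried; the applicant fails its burden.
The authority prevails on this issue.
— Issue III —
Stage III.1 (applicant, the balance of probabilities, weight is at least 53): (i) 57 ≥ 53 — meets.
  Stage III.1 is satisfied; the onus moves to the authority.
Stage III.2 (authority, the balance of probabilities, weight is at least 53): (j) 59 ≥ 53 — meets; (k) 56 ≥ 53 — meets.
  All elements met at the final stage.
All stages carried — the authority prevails on this issue.
Per-issue: Issue I → authority; Issue II → authority; Issue III → authority. The applicant must prevail on at least one issue; overall, the authority prevails.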